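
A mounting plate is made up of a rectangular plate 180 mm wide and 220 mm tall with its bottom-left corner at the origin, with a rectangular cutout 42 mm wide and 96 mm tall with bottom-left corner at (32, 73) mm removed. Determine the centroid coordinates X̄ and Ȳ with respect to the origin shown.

plate: A = 180 × 220 = 39600.00, centroid at (90.00, 110.00).
hole: A = −(42 × 96) = -4032.00, centroid at (53.00, 121.00).
ΣA = 35568.00 mm², ΣAX̄ = 3350304.00 mm³, ΣAȲ = 3868128.00 mm³.
X̄ = 3350304.00/35568.00 = 94.19 mm; Ȳ = 3868128.00/35568.00 = 108.75 mm.

X̄ = 94.19 mm, Ȳ = 108.75 mm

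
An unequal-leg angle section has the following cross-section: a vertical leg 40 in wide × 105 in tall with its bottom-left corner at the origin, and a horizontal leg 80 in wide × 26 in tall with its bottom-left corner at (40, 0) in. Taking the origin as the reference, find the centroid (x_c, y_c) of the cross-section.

vertical leg: A = 40 × 105 = 4200.00, centroid at (20.00, 52.50).
horizontal leg: A = 80 × 26 = 2080.00, centroid at (80.00, 13.00).
ΣA = 6280.00 in², ΣAx_c = 250400.00 in³, ΣAy_c = 247540.00 in³.
x_c = 250400.00/6280.00 = 39.87 in; y_c = 247540.00/6280.00 = 39.42 in.

x_c = 39.87 in, y_c = 39.42 in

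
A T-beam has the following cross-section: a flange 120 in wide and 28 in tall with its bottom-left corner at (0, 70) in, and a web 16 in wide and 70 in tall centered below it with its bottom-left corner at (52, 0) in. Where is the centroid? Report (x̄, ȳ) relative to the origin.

Part | A | x̄ᵢ | ȳᵢ | A·x̄ᵢ | A·ȳᵢ
web | 1120.00 | 60.00 | 35.00 | 67200.00 | 39200.00
flange | 3360.00 | 60.00 | 84.00 | 201600.00 | 282240.00
Σ | 4480.00 |  |  | 268800.00 | 321440.00
x̄ = 268800.00 / 4480.00 = 60.00 in
ȳ = 321440.00 / 4480.00 = 71.75 in

x̄ = 60.00 in, ȳ = 71.75 in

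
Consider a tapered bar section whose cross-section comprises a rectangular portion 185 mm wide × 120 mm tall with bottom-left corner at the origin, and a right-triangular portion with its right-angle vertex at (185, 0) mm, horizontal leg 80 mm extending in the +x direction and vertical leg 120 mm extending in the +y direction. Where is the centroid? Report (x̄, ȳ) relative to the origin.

x̄ = 113.69 mm, ȳ = 56.44 mm

rectangular portion: A = 185 × 120 = 22200.00, centroid at (92.50, 60.00).
triangular portion: A = ½·80·120 = 4800.00, centroid at (211.67, 40.00).
ΣA = 27000.00 mm²
ΣAx̄ = (22200.00)(92.50) + (4800.00)(211.67) = 3069500.00 mm³
ΣAȳ = (22200.00)(60.00) + (4800.00)(40.00) = 1524000.00 mm³
x̄ = 3069500.00 / 27000.00 = 113.69 mm
ȳ = 1524000.00 / 27000.00 = 56.44 mm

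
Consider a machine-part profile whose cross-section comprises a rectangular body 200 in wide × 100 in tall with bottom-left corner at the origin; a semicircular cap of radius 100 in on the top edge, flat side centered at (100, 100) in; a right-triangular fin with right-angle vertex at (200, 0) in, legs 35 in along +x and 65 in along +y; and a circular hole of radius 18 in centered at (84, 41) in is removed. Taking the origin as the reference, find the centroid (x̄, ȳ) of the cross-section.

Part | A | x̄ᵢ | ȳᵢ | A·x̄ᵢ | A·ȳᵢ
rectangular body | 20000.00 | 100.00 | 50.00 | 2000000.00 | 1000000.00
semicircular top | 15707.96 | 100.00 | 142.44 | 1570796.33 | 2237462.99
triangular fin | 1137.50 | 211.67 | 21.67 | 240770.83 | 24645.83
hole | -1017.88 | 84.00 | 41.00 | -85501.59 | -41732.92
Σ | 35827.59 |  |  | 3726065.57 | 3220375.91
x̄ = 3726065.57 / 35827.59 = 104.00 in
ȳ = 3220375.91 / 35827.59 = 89.89 in

x̄ = 104.00 in, ȳ = 89.89 in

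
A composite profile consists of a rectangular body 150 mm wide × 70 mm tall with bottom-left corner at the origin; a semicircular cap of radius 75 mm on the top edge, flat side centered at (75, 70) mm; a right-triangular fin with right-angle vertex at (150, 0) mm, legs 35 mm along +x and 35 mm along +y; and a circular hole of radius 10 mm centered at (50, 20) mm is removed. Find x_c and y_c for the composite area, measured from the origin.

x_c = 78.10 mm, y_c = 64.59 mm

Part | A | x̄ᵢ | ȳᵢ | A·x̄ᵢ | A·ȳᵢ
rectangular body | 10500.00 | 75.00 | 35.00 | 787500.00 | 367500.00
semicircular top | 8835.73 | 75.00 | 101.83 | 662679.70 | 899751.05
triangular fin | 612.50 | 161.67 | 11.67 | 99020.83 | 7145.83
hole | -314.16 | 50.00 | 20.00 | -15707.96 | -6283.19
Σ | 19634.07 |  |  | 1533492.57 | 1268113.70
x_c = 1533492.57 / 19634.07 = 78.10 mm
y_c = 1268113.70 / 19634.07 = 64.59 mm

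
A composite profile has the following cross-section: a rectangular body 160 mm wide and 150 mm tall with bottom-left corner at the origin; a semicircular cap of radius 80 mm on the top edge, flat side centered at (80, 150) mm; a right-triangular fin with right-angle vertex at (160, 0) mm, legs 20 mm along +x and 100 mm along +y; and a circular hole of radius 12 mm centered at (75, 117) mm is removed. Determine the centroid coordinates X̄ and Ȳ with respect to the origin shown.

rectangular body: A = 160 × 150 = 24000.00, centroid at (80.00, 75.00).
semicircular top: A = ½π·80² = 10053.10, centroid at (80.00, 183.95).
triangular fin: A = ½·20·100 = 1000.00, centroid at (166.67, 33.33).
hole: A = −π·12² = -452.39, centroid at (75.00, 117.00).
ΣA = 34600.71 mm²
ΣAX̄ = (24000.00)(80.00) + (10053.10)(80.00) + (1000.00)(166.67) + (-452.39)(75.00) = 2856985.19 mm³
ΣAȲ = (24000.00)(75.00) + (10053.10)(183.95) + (1000.00)(33.33) + (-452.39)(117.00) = 3629701.59 mm³
X̄ = 2856985.19 / 34600.71 = 82.57 mm
Ȳ = 3629701.59 / 34600.71 = 104.90 mm

X̄ = 82.57 mm, Ȳ = 104.90 mm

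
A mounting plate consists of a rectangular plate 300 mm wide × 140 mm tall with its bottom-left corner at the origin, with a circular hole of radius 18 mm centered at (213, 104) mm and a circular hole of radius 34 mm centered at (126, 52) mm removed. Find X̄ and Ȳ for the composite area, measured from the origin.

X̄ = 150.62 mm, Ȳ = 70.82 mm

plate: A = 300 × 140 = 42000.00, centroid at (150.00, 70.00).
hole 1: A = −π·18² = -1017.88, centroid at (213.00, 104.00).
hole 2: A = −π·34² = -3631.68, centroid at (126.00, 52.00).
ΣA = 37350.44 mm², ΣAX̄ = 5625600.59 mm³, ΣAȲ = 2645293.48 mm³.
X̄ = 5625600.59/37350.44 = 150.62 mm; Ȳ = 2645293.48/37350.44 = 70.82 mm.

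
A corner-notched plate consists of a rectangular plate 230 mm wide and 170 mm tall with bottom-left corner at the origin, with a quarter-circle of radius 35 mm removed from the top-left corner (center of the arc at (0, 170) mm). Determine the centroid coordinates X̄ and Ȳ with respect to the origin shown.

X̄ = 117.53 mm, Ȳ = 83.23 mm

plate: A = 230 × 170 = 39100.00, centroid at (115.00, 85.00).
removed quarter-circle: A = −¼π·35² = -962.11, centroid at (14.85, 155.15).
ΣA = 38137.89 mm²
ΣAX̄ = (39100.00)(115.00) + (-962.11)(14.85) = 4482208.33 mm³
ΣAȲ = (39100.00)(85.00) + (-962.11)(155.15) = 3174232.50 mm³
X̄ = 4482208.33 / 38137.89 = 117.53 mm
Ȳ = 3174232.50 / 38137.89 = 83.23 mm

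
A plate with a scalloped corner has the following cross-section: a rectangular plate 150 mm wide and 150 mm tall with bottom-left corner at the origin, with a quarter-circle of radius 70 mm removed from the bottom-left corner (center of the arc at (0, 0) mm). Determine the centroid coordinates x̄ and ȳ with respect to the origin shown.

x̄ = 84.35 mm, ȳ = 84.35 mm

plate: A = 150 × 150 = 22500.00, centroid at (75.00, 75.00).
removed quarter-circle: A = −¼π·70² = -3848.45, centroid at (29.71, 29.71).
ΣA = 18651.55 mm²
ΣAx̄ = (22500.00)(75.00) + (-3848.45)(29.71) = 1573166.67 mm³
ΣAȳ = (22500.00)(75.00) + (-3848.45)(29.71) = 1573166.67 mm³
x̄ = 1573166.67 / 18651.55 = 84.35 mm
ȳ = 1573166.67 / 18651.55 = 84.35 mm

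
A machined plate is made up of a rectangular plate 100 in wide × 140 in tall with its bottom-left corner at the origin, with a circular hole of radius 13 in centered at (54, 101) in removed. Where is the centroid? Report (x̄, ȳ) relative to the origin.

x̄ = 49.84 in, ȳ = 68.78 in

Part | A | x̄ᵢ | ȳᵢ | A·x̄ᵢ | A·ȳᵢ
plate | 14000.00 | 50.00 | 70.00 | 700000.00 | 980000.00
hole | -530.93 | 54.00 | 101.00 | -28670.17 | -53623.85
Σ | 13469.07 |  |  | 671329.83 | 926376.15
x̄ = 671329.83 / 13469.07 = 49.84 in
ȳ = 926376.15 / 13469.07 = 68.78 in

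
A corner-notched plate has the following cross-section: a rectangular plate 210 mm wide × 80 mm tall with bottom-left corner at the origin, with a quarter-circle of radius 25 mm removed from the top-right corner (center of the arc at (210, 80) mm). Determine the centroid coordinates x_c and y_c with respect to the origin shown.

x_c = 102.16 mm, y_c = 39.12 mm

plate: A = 210 × 80 = 16800.00, centroid at (105.00, 40.00).
removed quarter-circle: A = −¼π·25² = -490.87, centroid at (199.39, 69.39).
ΣA = 16309.13 mm²
ΣAx_c = (16800.00)(105.00) + (-490.87)(199.39) = 1666124.82 mm³
ΣAy_c = (16800.00)(40.00) + (-490.87)(69.39) = 637938.43 mm³
x_c = 1666124.82 / 16309.13 = 102.16 mm
y_c = 637938.43 / 16309.13 = 39.12 mm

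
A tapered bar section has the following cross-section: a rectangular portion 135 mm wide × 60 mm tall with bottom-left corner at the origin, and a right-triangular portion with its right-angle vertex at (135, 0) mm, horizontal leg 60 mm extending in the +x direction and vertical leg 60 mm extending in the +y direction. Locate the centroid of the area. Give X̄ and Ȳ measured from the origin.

X̄ = 83.41 mm, Ȳ = 28.18 mm

rectangular portion: A = 135 × 60 = 8100.00, centroid at (67.50, 30.00).
triangular portion: A = ½·60·60 = 1800.00, centroid at (155.00, 20.00).
ΣA = 9900.00 mm²
ΣAX̄ = (8100.00)(67.50) + (1800.00)(155.00) = 825750.00 mm³
ΣAȲ = (8100.00)(30.00) + (1800.00)(20.00) = 279000.00 mm³
X̄ = 825750.00 / 9900.00 = 83.41 mm
Ȳ = 279000.00 / 9900.00 = 28.18 mm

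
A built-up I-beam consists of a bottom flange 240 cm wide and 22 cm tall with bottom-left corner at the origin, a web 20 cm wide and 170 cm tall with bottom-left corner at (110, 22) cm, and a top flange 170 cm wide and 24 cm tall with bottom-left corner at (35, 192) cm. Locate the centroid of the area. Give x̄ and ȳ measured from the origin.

bottom flange: A = 240 × 22 = 5280.00, centroid at (120.00, 11.00).
web: A = 20 × 170 = 3400.00, centroid at (120.00, 107.00).
top flange: A = 170 × 24 = 4080.00, centroid at (120.00, 204.00).
ΣA = 12760.00 cm²
ΣAx̄ = (5280.00)(120.00) + (3400.00)(120.00) + (4080.00)(120.00) = 1531200.00 cm³
ΣAȳ = (5280.00)(11.00) + (3400.00)(107.00) + (4080.00)(204.00) = 1254200.00 cm³
x̄ = 1531200.00 / 12760.00 = 120.00 cm
ȳ = 1254200.00 / 12760.00 = 98.29 cm

x̄ = 120.00 cm, ȳ = 98.29 cm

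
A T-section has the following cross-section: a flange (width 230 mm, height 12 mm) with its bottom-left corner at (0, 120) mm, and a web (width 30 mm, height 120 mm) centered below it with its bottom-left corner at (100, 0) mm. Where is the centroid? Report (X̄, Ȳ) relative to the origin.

X̄ = 115.00 mm, Ȳ = 88.64 mm

web: A = 30 × 120 = 3600.00, centroid at (115.00, 60.00).
flange: A = 230 × 12 = 2760.00, centroid at (115.00, 126.00).
ΣA = 6360.00 mm², ΣAX̄ = 731400.00 mm³, ΣAȲ = 563760.00 mm³.
X̄ = 731400.00/6360.00 = 115.00 mm; Ȳ = 563760.00/6360.00 = 88.64 mm.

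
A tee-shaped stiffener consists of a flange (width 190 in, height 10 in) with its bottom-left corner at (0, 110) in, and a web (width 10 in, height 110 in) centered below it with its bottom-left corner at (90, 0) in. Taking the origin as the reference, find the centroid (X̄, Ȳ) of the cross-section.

web: A = 10 × 110 = 1100.00, centroid at (95.00, 55.00).
flange: A = 190 × 10 = 1900.00, centroid at (95.00, 115.00).
ΣA = 3000.00 in²
ΣAX̄ = (1100.00)(95.00) + (1900.00)(95.00) = 285000.00 in³
ΣAȲ = (1100.00)(55.00) + (1900.00)(115.00) = 279000.00 in³
X̄ = 285000.00 / 3000.00 = 95.00 in
Ȳ = 279000.00 / 3000.00 = 93.00 in

X̄ = 95.00 in, Ȳ = 93.00 in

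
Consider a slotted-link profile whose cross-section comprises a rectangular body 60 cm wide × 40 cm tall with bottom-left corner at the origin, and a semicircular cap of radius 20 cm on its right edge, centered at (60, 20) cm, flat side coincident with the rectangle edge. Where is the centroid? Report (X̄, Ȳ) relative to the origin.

X̄ = 37.99 cm, Ȳ = 20.00 cm

rectangular body: A = 60 × 40 = 2400.00, centroid at (30.00, 20.00).
semicircular end: A = ½π·20² = 628.32, centroid at (68.49, 20.00).
ΣA = 3028.32 cm²
ΣAX̄ = (2400.00)(30.00) + (628.32)(68.49) = 115032.45 cm³
ΣAȲ = (2400.00)(20.00) + (628.32)(20.00) = 60566.37 cm³
X̄ = 115032.45 / 3028.32 = 37.99 cm
Ȳ = 60566.37 / 3028.32 = 20.00 cm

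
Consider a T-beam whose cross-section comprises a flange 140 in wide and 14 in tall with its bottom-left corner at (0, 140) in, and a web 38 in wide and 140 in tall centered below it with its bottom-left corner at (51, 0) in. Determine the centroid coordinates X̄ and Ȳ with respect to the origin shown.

Part | A | x̄ᵢ | ȳᵢ | A·x̄ᵢ | A·ȳᵢ
web | 5320.00 | 70.00 | 70.00 | 372400.00 | 372400.00
flange | 1960.00 | 70.00 | 147.00 | 137200.00 | 288120.00
Σ | 7280.00 |  |  | 509600.00 | 660520.00
X̄ = 509600.00 / 7280.00 = 70.00 in
Ȳ = 660520.00 / 7280.00 = 90.73 in

X̄ = 70.00 in, Ȳ = 90.73 in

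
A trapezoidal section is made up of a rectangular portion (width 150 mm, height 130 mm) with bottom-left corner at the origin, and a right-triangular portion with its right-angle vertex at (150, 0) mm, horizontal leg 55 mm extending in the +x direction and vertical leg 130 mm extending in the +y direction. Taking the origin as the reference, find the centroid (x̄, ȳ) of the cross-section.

x̄ = 89.46 mm, ȳ = 61.64 mm

rectangular portion: A = 150 × 130 = 19500.00, centroid at (75.00, 65.00).
triangular portion: A = ½·55·130 = 3575.00, centroid at (168.33, 43.33).
ΣA = 23075.00 mm², ΣAx̄ = 2064291.67 mm³, ΣAȳ = 1422416.67 mm³.
x̄ = 2064291.67/23075.00 = 89.46 mm; ȳ = 1422416.67/23075.00 = 61.64 mm.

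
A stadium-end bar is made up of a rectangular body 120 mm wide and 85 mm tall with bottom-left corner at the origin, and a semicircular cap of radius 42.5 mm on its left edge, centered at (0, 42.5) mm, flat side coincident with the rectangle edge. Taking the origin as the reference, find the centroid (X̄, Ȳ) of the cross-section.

Part | A | x̄ᵢ | ȳᵢ | A·x̄ᵢ | A·ȳᵢ
rectangular body | 10200.00 | 60.00 | 42.50 | 612000.00 | 433500.00
semicircular end | 2837.25 | -18.04 | 42.50 | -51177.08 | 120583.16
Σ | 13037.25 |  |  | 560822.92 | 554083.16
X̄ = 560822.92 / 13037.25 = 43.02 mm
Ȳ = 554083.16 / 13037.25 = 42.50 mm

X̄ = 43.02 mm, Ȳ = 42.50 mm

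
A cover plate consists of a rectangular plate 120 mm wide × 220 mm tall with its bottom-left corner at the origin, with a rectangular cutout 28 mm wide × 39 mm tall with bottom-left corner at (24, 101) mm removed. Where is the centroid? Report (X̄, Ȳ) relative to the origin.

X̄ = 60.95 mm, Ȳ = 109.55 mm

plate: A = 120 × 220 = 26400.00, centroid at (60.00, 110.00).
hole: A = −(28 × 39) = -1092.00, centroid at (38.00, 120.50).
ΣA = 25308.00 mm²
ΣAX̄ = (26400.00)(60.00) + (-1092.00)(38.00) = 1542504.00 mm³
ΣAȲ = (26400.00)(110.00) + (-1092.00)(120.50) = 2772414.00 mm³
X̄ = 1542504.00 / 25308.00 = 60.95 mm
Ȳ = 2772414.00 / 25308.00 = 109.55 mm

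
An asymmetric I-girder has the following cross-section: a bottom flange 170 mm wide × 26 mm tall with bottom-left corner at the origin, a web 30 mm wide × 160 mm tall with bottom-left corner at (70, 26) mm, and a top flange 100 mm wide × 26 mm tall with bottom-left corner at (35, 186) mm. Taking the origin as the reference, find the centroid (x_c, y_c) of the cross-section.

x_c = 85.00 mm, y_c = 91.68 mm

bottom flange: A = 170 × 26 = 4420.00, centroid at (85.00, 13.00).
web: A = 30 × 160 = 4800.00, centroid at (85.00, 106.00).
top flange: A = 100 × 26 = 2600.00, centroid at (85.00, 199.00).
ΣA = 11820.00 mm², ΣAx_c = 1004700.00 mm³, ΣAy_c = 1083660.00 mm³.
x_c = 1004700.00/11820.00 = 85.00 mm; y_c = 1083660.00/11820.00 = 91.68 mm.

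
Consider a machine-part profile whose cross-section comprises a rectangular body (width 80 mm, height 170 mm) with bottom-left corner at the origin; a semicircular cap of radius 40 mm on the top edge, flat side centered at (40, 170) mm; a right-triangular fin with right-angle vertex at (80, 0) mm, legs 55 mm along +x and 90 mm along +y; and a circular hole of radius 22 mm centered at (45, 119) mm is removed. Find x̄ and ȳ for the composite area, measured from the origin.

x̄ = 48.01 mm, ȳ = 89.01 mm

Part | A | x̄ᵢ | ȳᵢ | A·x̄ᵢ | A·ȳᵢ
rectangular body | 13600.00 | 40.00 | 85.00 | 544000.00 | 1156000.00
semicircular top | 2513.27 | 40.00 | 186.98 | 100530.96 | 469923.27
triangular fin | 2475.00 | 98.33 | 30.00 | 243375.00 | 74250.00
hole | -1520.53 | 45.00 | 119.00 | -68423.89 | -180943.17
Σ | 17067.74 |  |  | 819482.08 | 1519230.10
x̄ = 819482.08 / 17067.74 = 48.01 mm
ȳ = 1519230.10 / 17067.74 = 89.01 mm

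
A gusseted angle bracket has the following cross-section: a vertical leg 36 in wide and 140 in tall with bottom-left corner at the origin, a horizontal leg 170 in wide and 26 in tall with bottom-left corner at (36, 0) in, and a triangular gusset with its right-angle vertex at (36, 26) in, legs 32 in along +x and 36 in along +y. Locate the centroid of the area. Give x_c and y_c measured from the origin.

x_c = 65.01 in, y_c = 43.06 in

Part | A | x̄ᵢ | ȳᵢ | A·x̄ᵢ | A·ȳᵢ
vertical leg | 5040.00 | 18.00 | 70.00 | 90720.00 | 352800.00
horizontal leg | 4420.00 | 121.00 | 13.00 | 534820.00 | 57460.00
gusset | 576.00 | 46.67 | 38.00 | 26880.00 | 21888.00
Σ | 10036.00 |  |  | 652420.00 | 432148.00
x_c = 652420.00 / 10036.00 = 65.01 in
y_c = 432148.00 / 10036.00 = 43.06 in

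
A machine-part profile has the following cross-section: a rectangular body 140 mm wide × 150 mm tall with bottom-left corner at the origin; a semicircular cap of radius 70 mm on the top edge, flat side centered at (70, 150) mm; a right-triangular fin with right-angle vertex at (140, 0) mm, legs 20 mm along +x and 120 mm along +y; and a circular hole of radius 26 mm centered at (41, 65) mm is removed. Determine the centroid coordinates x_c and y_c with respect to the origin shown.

rectangular body: A = 140 × 150 = 21000.00, centroid at (70.00, 75.00).
semicircular top: A = ½π·70² = 7696.90, centroid at (70.00, 179.71).
triangular fin: A = ½·20·120 = 1200.00, centroid at (146.67, 40.00).
hole: A = −π·26² = -2123.72, centroid at (41.00, 65.00).
ΣA = 27773.19 mm²
ΣAx_c = (21000.00)(70.00) + (7696.90)(70.00) + (1200.00)(146.67) + (-2123.72)(41.00) = 2097710.76 mm³
ΣAy_c = (21000.00)(75.00) + (7696.90)(179.71) + (1200.00)(40.00) + (-2123.72)(65.00) = 2868160.39 mm³
x_c = 2097710.76 / 27773.19 = 75.53 mm
y_c = 2868160.39 / 27773.19 = 103.27 mm

x_c = 75.53 mm, y_c = 103.27 mm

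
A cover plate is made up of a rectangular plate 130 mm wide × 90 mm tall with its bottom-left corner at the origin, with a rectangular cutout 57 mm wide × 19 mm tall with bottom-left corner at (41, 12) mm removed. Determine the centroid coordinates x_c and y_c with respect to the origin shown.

plate: A = 130 × 90 = 11700.00, centroid at (65.00, 45.00).
hole: A = −(57 × 19) = -1083.00, centroid at (69.50, 21.50).
ΣA = 10617.00 mm²
ΣAx_c = (11700.00)(65.00) + (-1083.00)(69.50) = 685231.50 mm³
ΣAy_c = (11700.00)(45.00) + (-1083.00)(21.50) = 503215.50 mm³
x_c = 685231.50 / 10617.00 = 64.54 mm
y_c = 503215.50 / 10617.00 = 47.40 mm

x_c = 64.54 mm, y_c = 47.40 mm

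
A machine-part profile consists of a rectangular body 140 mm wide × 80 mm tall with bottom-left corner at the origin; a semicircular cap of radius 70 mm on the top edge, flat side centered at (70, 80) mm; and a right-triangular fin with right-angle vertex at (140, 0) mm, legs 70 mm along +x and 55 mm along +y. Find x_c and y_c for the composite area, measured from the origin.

x_c = 78.63 mm, y_c = 63.77 mm

rectangular body: A = 140 × 80 = 11200.00, centroid at (70.00, 40.00).
semicircular top: A = ½π·70² = 7696.90, centroid at (70.00, 109.71).
triangular fin: A = ½·70·55 = 1925.00, centroid at (163.33, 18.33).
ΣA = 20821.90 mm²
ΣAx_c = (11200.00)(70.00) + (7696.90)(70.00) + (1925.00)(163.33) = 1637199.81 mm³
ΣAy_c = (11200.00)(40.00) + (7696.90)(109.71) + (1925.00)(18.33) = 1327710.49 mm³
x_c = 1637199.81 / 20821.90 = 78.63 mm
y_c = 1327710.49 / 20821.90 = 63.77 mm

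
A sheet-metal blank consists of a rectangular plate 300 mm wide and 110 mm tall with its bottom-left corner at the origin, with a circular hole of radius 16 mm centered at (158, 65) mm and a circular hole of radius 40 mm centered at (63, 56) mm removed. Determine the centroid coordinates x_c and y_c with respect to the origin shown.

plate: A = 300 × 110 = 33000.00, centroid at (150.00, 55.00).
hole 1: A = −π·16² = -804.25, centroid at (158.00, 65.00).
hole 2: A = −π·40² = -5026.55, centroid at (63.00, 56.00).
ΣA = 27169.20 mm², ΣAx_c = 4506256.32 mm³, ΣAy_c = 1481237.20 mm³.
x_c = 4506256.32/27169.20 = 165.86 mm; y_c = 1481237.20/27169.20 = 54.52 mm.

x_c = 165.86 mm, y_c = 54.52 mm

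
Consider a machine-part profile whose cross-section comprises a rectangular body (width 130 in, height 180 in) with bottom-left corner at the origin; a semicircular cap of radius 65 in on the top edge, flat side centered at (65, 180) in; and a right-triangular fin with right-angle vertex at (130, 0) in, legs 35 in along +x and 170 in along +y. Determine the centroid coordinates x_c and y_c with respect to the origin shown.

x_c = 71.91 in, y_c = 110.64 in

Part | A | x̄ᵢ | ȳᵢ | A·x̄ᵢ | A·ȳᵢ
rectangular body | 23400.00 | 65.00 | 90.00 | 1521000.00 | 2106000.00
semicircular top | 6636.61 | 65.00 | 207.59 | 431379.94 | 1377673.94
triangular fin | 2975.00 | 141.67 | 56.67 | 421458.33 | 168583.33
Σ | 33011.61 |  |  | 2373838.27 | 3652257.27
x_c = 2373838.27 / 33011.61 = 71.91 in
y_c = 3652257.27 / 33011.61 = 110.64 in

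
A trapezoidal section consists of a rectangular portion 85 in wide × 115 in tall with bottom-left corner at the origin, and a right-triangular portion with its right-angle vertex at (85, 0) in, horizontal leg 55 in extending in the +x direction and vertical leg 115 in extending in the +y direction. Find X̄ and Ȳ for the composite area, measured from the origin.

X̄ = 57.37 in, Ȳ = 52.81 in

rectangular portion: A = 85 × 115 = 9775.00, centroid at (42.50, 57.50).
triangular portion: A = ½·55·115 = 3162.50, centroid at (103.33, 38.33).
ΣA = 12937.50 in²
ΣAX̄ = (9775.00)(42.50) + (3162.50)(103.33) = 742229.17 in³
ΣAȲ = (9775.00)(57.50) + (3162.50)(38.33) = 683291.67 in³
X̄ = 742229.17 / 12937.50 = 57.37 in
Ȳ = 683291.67 / 12937.50 = 52.81 in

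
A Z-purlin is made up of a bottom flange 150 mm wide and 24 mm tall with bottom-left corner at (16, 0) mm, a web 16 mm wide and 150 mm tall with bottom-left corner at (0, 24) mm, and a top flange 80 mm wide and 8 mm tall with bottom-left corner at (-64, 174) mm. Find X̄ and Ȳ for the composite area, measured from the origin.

bottom flange: A = 150 × 24 = 3600.00, centroid at (91.00, 12.00).
web: A = 16 × 150 = 2400.00, centroid at (8.00, 99.00).
top flange: A = 80 × 8 = 640.00, centroid at (-24.00, 178.00).
ΣA = 6640.00 mm²
ΣAX̄ = (3600.00)(91.00) + (2400.00)(8.00) + (640.00)(-24.00) = 331440.00 mm³
ΣAȲ = (3600.00)(12.00) + (2400.00)(99.00) + (640.00)(178.00) = 394720.00 mm³
X̄ = 331440.00 / 6640.00 = 49.92 mm
Ȳ = 394720.00 / 6640.00 = 59.45 mm

X̄ = 49.92 mm, Ȳ = 59.45 mm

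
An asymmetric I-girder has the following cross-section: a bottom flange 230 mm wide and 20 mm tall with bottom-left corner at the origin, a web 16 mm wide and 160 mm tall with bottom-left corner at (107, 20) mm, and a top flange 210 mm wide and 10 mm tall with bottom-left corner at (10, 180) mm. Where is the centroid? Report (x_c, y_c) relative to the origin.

x_c = 115.00 mm, y_c = 74.57 mm

Part | A | x̄ᵢ | ȳᵢ | A·x̄ᵢ | A·ȳᵢ
bottom flange | 4600.00 | 115.00 | 10.00 | 529000.00 | 46000.00
web | 2560.00 | 115.00 | 100.00 | 294400.00 | 256000.00
top flange | 2100.00 | 115.00 | 185.00 | 241500.00 | 388500.00
Σ | 9260.00 |  |  | 1064900.00 | 690500.00
x_c = 1064900.00 / 9260.00 = 115.00 mm
y_c = 690500.00 / 9260.00 = 74.57 mm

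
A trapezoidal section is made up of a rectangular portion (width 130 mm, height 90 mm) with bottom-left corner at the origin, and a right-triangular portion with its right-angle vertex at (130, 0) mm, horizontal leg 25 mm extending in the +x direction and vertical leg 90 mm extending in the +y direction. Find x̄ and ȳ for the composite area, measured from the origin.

rectangular portion: A = 130 × 90 = 11700.00, centroid at (65.00, 45.00).
triangular portion: A = ½·25·90 = 1125.00, centroid at (138.33, 30.00).
ΣA = 12825.00 mm², ΣAx̄ = 916125.00 mm³, ΣAȳ = 560250.00 mm³.
x̄ = 916125.00/12825.00 = 71.43 mm; ȳ = 560250.00/12825.00 = 43.68 mm.

x̄ = 71.43 mm, ȳ = 43.68 mm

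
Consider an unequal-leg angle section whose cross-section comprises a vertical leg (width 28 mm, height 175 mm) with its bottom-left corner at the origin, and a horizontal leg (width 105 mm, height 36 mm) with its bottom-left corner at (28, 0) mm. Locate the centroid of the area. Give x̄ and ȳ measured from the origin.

x̄ = 42.96 mm, ȳ = 57.23 mm

vertical leg: A = 28 × 175 = 4900.00, centroid at (14.00, 87.50).
horizontal leg: A = 105 × 36 = 3780.00, centroid at (80.50, 18.00).
ΣA = 8680.00 mm², ΣAx̄ = 372890.00 mm³, ΣAȳ = 496790.00 mm³.
x̄ = 372890.00/8680.00 = 42.96 mm; ȳ = 496790.00/8680.00 = 57.23 mm.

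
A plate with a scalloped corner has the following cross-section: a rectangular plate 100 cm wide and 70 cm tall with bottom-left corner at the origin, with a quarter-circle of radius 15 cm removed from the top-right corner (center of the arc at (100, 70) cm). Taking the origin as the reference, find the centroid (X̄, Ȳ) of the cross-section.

Part | A | x̄ᵢ | ȳᵢ | A·x̄ᵢ | A·ȳᵢ
plate | 7000.00 | 50.00 | 35.00 | 350000.00 | 245000.00
removed quarter-circle | -176.71 | 93.63 | 63.63 | -16546.46 | -11245.02
Σ | 6823.29 |  |  | 333453.54 | 233754.98
X̄ = 333453.54 / 6823.29 = 48.87 cm
Ȳ = 233754.98 / 6823.29 = 34.26 cm

X̄ = 48.87 cm, Ȳ = 34.26 cm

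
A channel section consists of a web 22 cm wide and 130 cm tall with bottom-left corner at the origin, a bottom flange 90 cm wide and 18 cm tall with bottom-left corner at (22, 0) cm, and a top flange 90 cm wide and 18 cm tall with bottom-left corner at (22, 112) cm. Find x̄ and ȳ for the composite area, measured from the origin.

x̄ = 40.74 cm, ȳ = 65.00 cm

web: A = 22 × 130 = 2860.00, centroid at (11.00, 65.00).
bottom flange: A = 90 × 18 = 1620.00, centroid at (67.00, 9.00).
top flange: A = 90 × 18 = 1620.00, centroid at (67.00, 121.00).
ΣA = 6100.00 cm²
ΣAx̄ = (2860.00)(11.00) + (1620.00)(67.00) + (1620.00)(67.00) = 248540.00 cm³
ΣAȳ = (2860.00)(65.00) + (1620.00)(9.00) + (1620.00)(121.00) = 396500.00 cm³
x̄ = 248540.00 / 6100.00 = 40.74 cm
ȳ = 396500.00 / 6100.00 = 65.00 cm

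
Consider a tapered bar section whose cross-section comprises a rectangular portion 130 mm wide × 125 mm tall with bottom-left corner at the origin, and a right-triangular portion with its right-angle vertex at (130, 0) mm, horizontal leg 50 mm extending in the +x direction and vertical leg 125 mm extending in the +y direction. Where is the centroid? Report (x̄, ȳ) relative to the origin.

x̄ = 78.17 mm, ȳ = 59.14 mm

rectangular portion: A = 130 × 125 = 16250.00, centroid at (65.00, 62.50).
triangular portion: A = ½·50·125 = 3125.00, centroid at (146.67, 41.67).
ΣA = 19375.00 mm², ΣAx̄ = 1514583.33 mm³, ΣAȳ = 1145833.33 mm³.
x̄ = 1514583.33/19375.00 = 78.17 mm; ȳ = 1145833.33/19375.00 = 59.14 mm.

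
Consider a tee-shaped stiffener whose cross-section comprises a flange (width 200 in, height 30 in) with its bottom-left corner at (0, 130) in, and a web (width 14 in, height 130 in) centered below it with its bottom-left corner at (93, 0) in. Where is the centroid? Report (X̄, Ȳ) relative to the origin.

X̄ = 100.00 in, Ȳ = 126.38 in

Part | A | x̄ᵢ | ȳᵢ | A·x̄ᵢ | A·ȳᵢ
web | 1820.00 | 100.00 | 65.00 | 182000.00 | 118300.00
flange | 6000.00 | 100.00 | 145.00 | 600000.00 | 870000.00
Σ | 7820.00 |  |  | 782000.00 | 988300.00
X̄ = 782000.00 / 7820.00 = 100.00 in
Ȳ = 988300.00 / 7820.00 = 126.38 in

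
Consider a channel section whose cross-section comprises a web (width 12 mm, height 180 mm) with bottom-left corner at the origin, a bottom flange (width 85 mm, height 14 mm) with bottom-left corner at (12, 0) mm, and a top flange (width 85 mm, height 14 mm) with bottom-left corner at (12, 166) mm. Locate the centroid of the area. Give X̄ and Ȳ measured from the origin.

Part | A | x̄ᵢ | ȳᵢ | A·x̄ᵢ | A·ȳᵢ
web | 2160.00 | 6.00 | 90.00 | 12960.00 | 194400.00
bottom flange | 1190.00 | 54.50 | 7.00 | 64855.00 | 8330.00
top flange | 1190.00 | 54.50 | 173.00 | 64855.00 | 205870.00
Σ | 4540.00 |  |  | 142670.00 | 408600.00
X̄ = 142670.00 / 4540.00 = 31.43 mm
Ȳ = 408600.00 / 4540.00 = 90.00 mm

X̄ = 31.43 mm, Ȳ = 90.00 mm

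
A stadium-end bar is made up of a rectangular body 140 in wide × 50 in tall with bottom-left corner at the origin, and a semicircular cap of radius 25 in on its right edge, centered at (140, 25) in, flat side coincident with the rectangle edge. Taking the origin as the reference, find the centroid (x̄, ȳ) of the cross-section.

x̄ = 79.91 in, ȳ = 25.00 in

rectangular body: A = 140 × 50 = 7000.00, centroid at (70.00, 25.00).
semicircular end: A = ½π·25² = 981.75, centroid at (150.61, 25.00).
ΣA = 7981.75 in²
ΣAx̄ = (7000.00)(70.00) + (981.75)(150.61) = 637861.35 in³
ΣAȳ = (7000.00)(25.00) + (981.75)(25.00) = 199543.69 in³
x̄ = 637861.35 / 7981.75 = 79.91 in
ȳ = 199543.69 / 7981.75 = 25.00 in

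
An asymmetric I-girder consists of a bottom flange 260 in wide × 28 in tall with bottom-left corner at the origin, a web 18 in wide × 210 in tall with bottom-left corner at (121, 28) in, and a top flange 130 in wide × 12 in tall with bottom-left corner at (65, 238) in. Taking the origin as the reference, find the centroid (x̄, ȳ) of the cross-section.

bottom flange: A = 260 × 28 = 7280.00, centroid at (130.00, 14.00).
web: A = 18 × 210 = 3780.00, centroid at (130.00, 133.00).
top flange: A = 130 × 12 = 1560.00, centroid at (130.00, 244.00).
ΣA = 12620.00 in², ΣAx̄ = 1640600.00 in³, ΣAȳ = 985300.00 in³.
x̄ = 1640600.00/12620.00 = 130.00 in; ȳ = 985300.00/12620.00 = 78.07 in.

x̄ = 130.00 in, ȳ = 78.07 in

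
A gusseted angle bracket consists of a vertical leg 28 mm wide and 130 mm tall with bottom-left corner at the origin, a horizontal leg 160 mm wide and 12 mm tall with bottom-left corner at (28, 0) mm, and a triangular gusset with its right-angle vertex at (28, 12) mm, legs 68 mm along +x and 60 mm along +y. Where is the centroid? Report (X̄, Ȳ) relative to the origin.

X̄ = 47.59 mm, Ȳ = 41.24 mm

vertical leg: A = 28 × 130 = 3640.00, centroid at (14.00, 65.00).
horizontal leg: A = 160 × 12 = 1920.00, centroid at (108.00, 6.00).
gusset: A = ½·68·60 = 2040.00, centroid at (50.67, 32.00).
ΣA = 7600.00 mm², ΣAX̄ = 361680.00 mm³, ΣAȲ = 313400.00 mm³.
X̄ = 361680.00/7600.00 = 47.59 mm; Ȳ = 313400.00/7600.00 = 41.24 mm.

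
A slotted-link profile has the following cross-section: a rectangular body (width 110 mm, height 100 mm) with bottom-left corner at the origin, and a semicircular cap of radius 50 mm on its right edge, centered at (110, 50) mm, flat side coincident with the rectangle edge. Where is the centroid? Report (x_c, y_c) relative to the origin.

Part | A | x̄ᵢ | ȳᵢ | A·x̄ᵢ | A·ȳᵢ
rectangular body | 11000.00 | 55.00 | 50.00 | 605000.00 | 550000.00
semicircular end | 3926.99 | 131.22 | 50.00 | 515302.32 | 196349.54
Σ | 14926.99 |  |  | 1120302.32 | 746349.54
x_c = 1120302.32 / 14926.99 = 75.05 mm
y_c = 746349.54 / 14926.99 = 50.00 mm

x_c = 75.05 mm, y_c = 50.00 mm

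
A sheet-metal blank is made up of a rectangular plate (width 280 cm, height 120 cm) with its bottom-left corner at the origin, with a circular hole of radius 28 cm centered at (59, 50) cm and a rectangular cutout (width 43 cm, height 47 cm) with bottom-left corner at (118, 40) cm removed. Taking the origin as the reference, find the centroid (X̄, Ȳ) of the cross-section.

X̄ = 146.89 cm, Ȳ = 60.60 cm

plate: A = 280 × 120 = 33600.00, centroid at (140.00, 60.00).
hole 1: A = −π·28² = -2463.01, centroid at (59.00, 50.00).
hole 2: A = −(43 × 47) = -2021.00, centroid at (139.50, 63.50).
ΣA = 29115.99 cm², ΣAX̄ = 4276752.99 cm³, ΣAȲ = 1764516.07 cm³.
X̄ = 4276752.99/29115.99 = 146.89 cm; Ȳ = 1764516.07/29115.99 = 60.60 cm.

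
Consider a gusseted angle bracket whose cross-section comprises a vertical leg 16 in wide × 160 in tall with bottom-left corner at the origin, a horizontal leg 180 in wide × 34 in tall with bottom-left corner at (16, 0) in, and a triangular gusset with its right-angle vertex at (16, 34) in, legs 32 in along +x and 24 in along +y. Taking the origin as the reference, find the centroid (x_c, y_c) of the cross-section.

x_c = 74.96 in, y_c = 35.85 in

Part | A | x̄ᵢ | ȳᵢ | A·x̄ᵢ | A·ȳᵢ
vertical leg | 2560.00 | 8.00 | 80.00 | 20480.00 | 204800.00
horizontal leg | 6120.00 | 106.00 | 17.00 | 648720.00 | 104040.00
gusset | 384.00 | 26.67 | 42.00 | 10240.00 | 16128.00
Σ | 9064.00 |  |  | 679440.00 | 324968.00
x_c = 679440.00 / 9064.00 = 74.96 in
y_c = 324968.00 / 9064.00 = 35.85 in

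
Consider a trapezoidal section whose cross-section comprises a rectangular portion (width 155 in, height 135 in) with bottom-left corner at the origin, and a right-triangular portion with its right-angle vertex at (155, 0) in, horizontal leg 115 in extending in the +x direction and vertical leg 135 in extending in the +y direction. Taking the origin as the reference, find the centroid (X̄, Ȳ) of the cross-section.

X̄ = 108.84 in, Ȳ = 61.41 in

rectangular portion: A = 155 × 135 = 20925.00, centroid at (77.50, 67.50).
triangular portion: A = ½·115·135 = 7762.50, centroid at (193.33, 45.00).
ΣA = 28687.50 in², ΣAX̄ = 3122437.50 in³, ΣAȲ = 1761750.00 in³.
X̄ = 3122437.50/28687.50 = 108.84 in; Ȳ = 1761750.00/28687.50 = 61.41 in.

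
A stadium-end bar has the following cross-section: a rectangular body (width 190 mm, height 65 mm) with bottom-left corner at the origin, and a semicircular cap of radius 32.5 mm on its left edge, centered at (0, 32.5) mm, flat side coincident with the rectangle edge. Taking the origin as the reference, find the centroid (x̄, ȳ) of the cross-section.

x̄ = 82.12 mm, ȳ = 32.50 mm

Part | A | x̄ᵢ | ȳᵢ | A·x̄ᵢ | A·ȳᵢ
rectangular body | 12350.00 | 95.00 | 32.50 | 1173250.00 | 401375.00
semicircular end | 1659.15 | -13.79 | 32.50 | -22885.42 | 53922.49
Σ | 14009.15 |  |  | 1150364.58 | 455297.49
x̄ = 1150364.58 / 14009.15 = 82.12 mm
ȳ = 455297.49 / 14009.15 = 32.50 mm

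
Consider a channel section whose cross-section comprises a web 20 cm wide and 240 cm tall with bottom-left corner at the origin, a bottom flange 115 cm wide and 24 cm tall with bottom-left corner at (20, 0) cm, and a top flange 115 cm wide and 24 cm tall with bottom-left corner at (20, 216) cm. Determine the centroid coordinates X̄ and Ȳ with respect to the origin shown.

X̄ = 46.10 cm, Ȳ = 120.00 cm

Part | A | x̄ᵢ | ȳᵢ | A·x̄ᵢ | A·ȳᵢ
web | 4800.00 | 10.00 | 120.00 | 48000.00 | 576000.00
bottom flange | 2760.00 | 77.50 | 12.00 | 213900.00 | 33120.00
top flange | 2760.00 | 77.50 | 228.00 | 213900.00 | 629280.00
Σ | 10320.00 |  |  | 475800.00 | 1238400.00
X̄ = 475800.00 / 10320.00 = 46.10 cm
Ȳ = 1238400.00 / 10320.00 = 120.00 cm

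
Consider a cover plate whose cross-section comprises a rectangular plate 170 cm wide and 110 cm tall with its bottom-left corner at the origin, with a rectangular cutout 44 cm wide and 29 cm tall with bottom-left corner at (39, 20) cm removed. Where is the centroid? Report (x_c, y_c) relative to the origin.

Part | A | x̄ᵢ | ȳᵢ | A·x̄ᵢ | A·ȳᵢ
plate | 18700.00 | 85.00 | 55.00 | 1589500.00 | 1028500.00
hole | -1276.00 | 61.00 | 34.50 | -77836.00 | -44022.00
Σ | 17424.00 |  |  | 1511664.00 | 984478.00
x_c = 1511664.00 / 17424.00 = 86.76 cm
y_c = 984478.00 / 17424.00 = 56.50 cm

x_c = 86.76 cm, y_c = 56.50 cm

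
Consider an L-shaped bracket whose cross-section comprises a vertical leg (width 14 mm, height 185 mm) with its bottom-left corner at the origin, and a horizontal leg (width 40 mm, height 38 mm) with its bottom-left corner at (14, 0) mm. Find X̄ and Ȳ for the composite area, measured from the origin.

X̄ = 16.99 mm, Ȳ = 65.32 mm

vertical leg: A = 14 × 185 = 2590.00, centroid at (7.00, 92.50).
horizontal leg: A = 40 × 38 = 1520.00, centroid at (34.00, 19.00).
ΣA = 4110.00 mm²
ΣAX̄ = (2590.00)(7.00) + (1520.00)(34.00) = 69810.00 mm³
ΣAȲ = (2590.00)(92.50) + (1520.00)(19.00) = 268455.00 mm³
X̄ = 69810.00 / 4110.00 = 16.99 mm
Ȳ = 268455.00 / 4110.00 = 65.32 mm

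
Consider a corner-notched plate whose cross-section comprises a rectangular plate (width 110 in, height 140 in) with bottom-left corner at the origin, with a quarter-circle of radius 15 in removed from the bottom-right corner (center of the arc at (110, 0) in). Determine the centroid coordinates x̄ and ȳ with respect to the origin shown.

x̄ = 54.44 in, ȳ = 70.74 in

plate: A = 110 × 140 = 15400.00, centroid at (55.00, 70.00).
removed quarter-circle: A = −¼π·15² = -176.71, centroid at (103.63, 6.37).
ΣA = 15223.29 in², ΣAx̄ = 828686.40 in³, ΣAȳ = 1076875.00 in³.
x̄ = 828686.40/15223.29 = 54.44 in; ȳ = 1076875.00/15223.29 = 70.74 in.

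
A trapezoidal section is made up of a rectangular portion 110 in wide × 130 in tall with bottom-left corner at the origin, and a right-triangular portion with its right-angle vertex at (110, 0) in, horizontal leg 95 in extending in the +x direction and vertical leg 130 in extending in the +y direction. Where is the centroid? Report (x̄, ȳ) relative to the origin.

rectangular portion: A = 110 × 130 = 14300.00, centroid at (55.00, 65.00).
triangular portion: A = ½·95·130 = 6175.00, centroid at (141.67, 43.33).
ΣA = 20475.00 in², ΣAx̄ = 1661291.67 in³, ΣAȳ = 1197083.33 in³.
x̄ = 1661291.67/20475.00 = 81.14 in; ȳ = 1197083.33/20475.00 = 58.47 in.

x̄ = 81.14 in, ȳ = 58.47 in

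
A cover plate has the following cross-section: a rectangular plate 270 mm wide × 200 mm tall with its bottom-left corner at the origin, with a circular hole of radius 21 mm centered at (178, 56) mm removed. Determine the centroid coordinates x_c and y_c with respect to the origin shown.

Part | A | x̄ᵢ | ȳᵢ | A·x̄ᵢ | A·ȳᵢ
plate | 54000.00 | 135.00 | 100.00 | 7290000.00 | 5400000.00
hole | -1385.44 | 178.00 | 56.00 | -246608.74 | -77584.77
Σ | 52614.56 |  |  | 7043391.26 | 5322415.23
x_c = 7043391.26 / 52614.56 = 133.87 mm
y_c = 5322415.23 / 52614.56 = 101.16 mm

x_c = 133.87 mm, y_c = 101.16 mm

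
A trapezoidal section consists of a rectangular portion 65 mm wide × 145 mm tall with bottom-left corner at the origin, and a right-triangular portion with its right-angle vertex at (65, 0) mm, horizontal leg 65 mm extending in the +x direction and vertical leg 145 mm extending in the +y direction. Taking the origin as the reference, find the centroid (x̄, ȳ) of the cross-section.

Part | A | x̄ᵢ | ȳᵢ | A·x̄ᵢ | A·ȳᵢ
rectangular portion | 9425.00 | 32.50 | 72.50 | 306312.50 | 683312.50
triangular portion | 4712.50 | 86.67 | 48.33 | 408416.67 | 227770.83
Σ | 14137.50 |  |  | 714729.17 | 911083.33
x̄ = 714729.17 / 14137.50 = 50.56 mm
ȳ = 911083.33 / 14137.50 = 64.44 mm

x̄ = 50.56 mm, ȳ = 64.44 mm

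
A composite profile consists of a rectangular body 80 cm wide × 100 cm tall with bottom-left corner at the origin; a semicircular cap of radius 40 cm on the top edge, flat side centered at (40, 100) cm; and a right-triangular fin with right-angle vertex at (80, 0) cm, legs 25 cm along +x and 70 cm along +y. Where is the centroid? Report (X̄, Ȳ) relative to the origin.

rectangular body: A = 80 × 100 = 8000.00, centroid at (40.00, 50.00).
semicircular top: A = ½π·40² = 2513.27, centroid at (40.00, 116.98).
triangular fin: A = ½·25·70 = 875.00, centroid at (88.33, 23.33).
ΣA = 11388.27 cm²
ΣAX̄ = (8000.00)(40.00) + (2513.27)(40.00) + (875.00)(88.33) = 497822.63 cm³
ΣAȲ = (8000.00)(50.00) + (2513.27)(116.98) + (875.00)(23.33) = 714410.75 cm³
X̄ = 497822.63 / 11388.27 = 43.71 cm
Ȳ = 714410.75 / 11388.27 = 62.73 cm

X̄ = 43.71 cm, Ȳ = 62.73 cm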